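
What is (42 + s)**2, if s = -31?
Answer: 121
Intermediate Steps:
(42 + s)**2 = (42 - 31)**2 = 11**2 = 121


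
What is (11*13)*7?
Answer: 1001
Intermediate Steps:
(11*13)*7 = 143*7 = 1001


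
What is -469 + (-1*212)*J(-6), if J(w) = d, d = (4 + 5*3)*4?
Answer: -16581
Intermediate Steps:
d = 76 (d = (4 + 15)*4 = 19*4 = 76)
J(w) = 76
-469 + (-1*212)*J(-6) = -469 - 1*212*76 = -469 - 212*76 = -469 - 16112 = -16581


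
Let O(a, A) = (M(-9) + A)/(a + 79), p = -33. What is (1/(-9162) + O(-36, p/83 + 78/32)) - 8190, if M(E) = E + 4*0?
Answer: -2142492513295/261593424 ≈ -8190.2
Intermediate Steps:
M(E) = E (M(E) = E + 0 = E)
O(a, A) = (-9 + A)/(79 + a) (O(a, A) = (-9 + A)/(a + 79) = (-9 + A)/(79 + a))
(1/(-9162) + O(-36, p/83 + 78/32)) - 8190 = (1/(-9162) + (-9 + (-33/83 + 78/32))/(79 - 36)) - 8190 = (-1/9162 + (-9 + (-33*1/83 + 78*(1/32)))/43) - 8190 = (-1/9162 + (-9 + (-33/83 + 39/16))/43) - 8190 = (-1/9162 + (-9 + 2709/1328)/43) - 8190 = (-1/9162 + (1/43)*(-9243/1328)) - 8190 = (-1/9162 - 9243/57104) - 8190 = -42370735/261593424 - 8190 = -2142492513295/261593424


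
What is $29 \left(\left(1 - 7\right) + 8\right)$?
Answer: $58$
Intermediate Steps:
$29 \left(\left(1 - 7\right) + 8\right) = 29 \left(-6 + 8\right) = 29 \cdot 2 = 58$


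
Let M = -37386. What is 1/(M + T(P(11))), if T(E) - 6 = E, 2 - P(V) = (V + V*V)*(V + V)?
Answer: -1/40282 ≈ -2.4825e-5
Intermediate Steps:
P(V) = 2 - 2*V*(V + V²) (P(V) = 2 - (V + V*V)*(V + V) = 2 - (V + V²)*2*V = 2 - 2*V*(V + V²))
T(E) = 6 + E
1/(M + T(P(11))) = 1/(-37386 + (6 + (2 - 2*11² - 2*11³))) = 1/(-37386 + (6 + (2 - 2*121 - 2*1331))) = 1/(-37386 + (6 + (2 - 242 - 2662))) = 1/(-37386 + (6 - 2902)) = 1/(-37386 - 2896) = 1/(-40282) = -1/40282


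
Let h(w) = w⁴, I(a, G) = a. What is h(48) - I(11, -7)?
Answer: 5308405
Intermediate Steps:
h(48) - I(11, -7) = 48⁴ - 1*11 = 5308416 - 11 = 5308405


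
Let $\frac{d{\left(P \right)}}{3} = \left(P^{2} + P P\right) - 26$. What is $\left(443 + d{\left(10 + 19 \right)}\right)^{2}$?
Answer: $29278921$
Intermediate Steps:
$d{\left(P \right)} = -78 + 6 P^{2}$ ($d{\left(P \right)} = 3 \left(\left(P^{2} + P P\right) - 26\right) = 3 \left(\left(P^{2} + P^{2}\right) - 26\right) = 3 \left(2 P^{2} - 26\right) = 3 \left(-26 + 2 P^{2}\right) = -78 + 6 P^{2}$)
$\left(443 + d{\left(10 + 19 \right)}\right)^{2} = \left(443 - \left(78 - 6 \left(10 + 19\right)^{2}\right)\right)^{2} = \left(443 - \left(78 - 6 \cdot 29^{2}\right)\right)^{2} = \left(443 + \left(-78 + 6 \cdot 841\right)\right)^{2} = \left(443 + \left(-78 + 5046\right)\right)^{2} = \left(443 + 4968\right)^{2} = 5411^{2} = 29278921$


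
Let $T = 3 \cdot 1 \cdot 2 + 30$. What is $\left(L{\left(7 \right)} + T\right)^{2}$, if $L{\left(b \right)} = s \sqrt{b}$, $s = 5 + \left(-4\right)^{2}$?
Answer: $4383 + 1512 \sqrt{7} \approx 8383.4$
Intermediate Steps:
$s = 21$ ($s = 5 + 16 = 21$)
$L{\left(b \right)} = 21 \sqrt{b}$
$T = 36$ ($T = 3 \cdot 2 + 30 = 6 + 30 = 36$)
$\left(L{\left(7 \right)} + T\right)^{2} = \left(21 \sqrt{7} + 36\right)^{2} = \left(36 + 21 \sqrt{7}\right)^{2}$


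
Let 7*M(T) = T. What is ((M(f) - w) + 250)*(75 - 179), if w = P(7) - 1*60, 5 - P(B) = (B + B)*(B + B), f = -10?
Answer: -363688/7 ≈ -51955.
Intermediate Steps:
P(B) = 5 - 4*B² (P(B) = 5 - (B + B)*(B + B) = 5 - 2*B*2*B = 5 - 4*B²)
M(T) = T/7
w = -251 (w = (5 - 4*7²) - 1*60 = (5 - 4*49) - 60 = (5 - 196) - 60 = -191 - 60 = -251)
((M(f) - w) + 250)*(75 - 179) = (((⅐)*(-10) - 1*(-251)) + 250)*(75 - 179) = ((-10/7 + 251) + 250)*(-104) = (1747/7 + 250)*(-104) = (3497/7)*(-104) = -363688/7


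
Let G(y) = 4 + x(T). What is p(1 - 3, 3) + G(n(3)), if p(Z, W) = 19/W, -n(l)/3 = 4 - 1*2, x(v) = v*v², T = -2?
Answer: 7/3 ≈ 2.3333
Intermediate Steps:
x(v) = v³
n(l) = -6 (n(l) = -3*(4 - 1*2) = -3*(4 - 2) = -3*2 = -6)
G(y) = -4 (G(y) = 4 + (-2)³ = 4 - 8 = -4)
p(1 - 3, 3) + G(n(3)) = 19/3 - 4 = 7/3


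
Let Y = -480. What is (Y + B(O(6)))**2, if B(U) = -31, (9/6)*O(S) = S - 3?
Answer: 261121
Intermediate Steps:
O(S) = -2 + 2*S/3 (O(S) = 2*(S - 3)/3 = 2*(-3 + S)/3 = -2 + 2*S/3)
(Y + B(O(6)))**2 = (-480 - 31)**2 = (-511)**2 = 261121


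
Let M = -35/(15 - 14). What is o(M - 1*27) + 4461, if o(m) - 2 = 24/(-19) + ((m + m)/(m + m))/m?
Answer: 5255907/1178 ≈ 4461.7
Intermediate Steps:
M = -35 (M = -35/1 = -35*1 = -35)
o(m) = 14/19 + 1/m (o(m) = 2 + (24/(-19) + ((m + m)/(m + m))/m) = 2 + (24*(-1/19) + ((2*m)/((2*m)))/m) = 2 + (-24/19 + ((2*m)*(1/(2*m)))/m) = 2 + (-24/19 + 1/m) = 14/19 + 1/m)
o(M - 1*27) + 4461 = (14/19 + 1/(-35 - 1*27)) + 4461 = (14/19 + 1/(-35 - 27)) + 4461 = (14/19 + 1/(-62)) + 4461 = (14/19 - 1/62) + 4461 = 849/1178 + 4461 = 5255907/1178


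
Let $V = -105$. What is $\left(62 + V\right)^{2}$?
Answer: $1849$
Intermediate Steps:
$\left(62 + V\right)^{2} = \left(62 - 105\right)^{2} = \left(-43\right)^{2} = 1849$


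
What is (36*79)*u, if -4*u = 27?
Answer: -19197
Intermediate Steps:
u = -27/4 (u = -1/4*27 = -27/4 ≈ -6.7500)
(36*79)*u = (36*79)*(-27/4) = 2844*(-27/4) = -19197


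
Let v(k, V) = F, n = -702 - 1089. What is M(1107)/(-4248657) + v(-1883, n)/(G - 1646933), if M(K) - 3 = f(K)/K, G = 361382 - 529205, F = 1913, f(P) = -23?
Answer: -529607515075/502075017143532 ≈ -0.0010548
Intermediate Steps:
n = -1791
G = -167823
v(k, V) = 1913
M(K) = 3 - 23/K
M(1107)/(-4248657) + v(-1883, n)/(G - 1646933) = (3 - 23/1107)/(-4248657) + 1913/(-167823 - 1646933) = (3 - 23*1/1107)*(-1/4248657) + 1913/(-1814756) = (3 - 23/1107)*(-1/4248657) + 1913*(-1/1814756) = (3298/1107)*(-1/4248657) - 1913/1814756 = -194/276662547 - 1913/1814756 = -529607515075/502075017143532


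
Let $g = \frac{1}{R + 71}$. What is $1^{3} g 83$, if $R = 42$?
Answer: $\frac{83}{113} \approx 0.73451$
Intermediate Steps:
$g = \frac{1}{113}$ ($g = \frac{1}{42 + 71} = \frac{1}{113} \approx 0.0088496$)
$1^{3} g 83 = 1^{3} \cdot \frac{1}{113} \cdot 83 = 1 \cdot \frac{1}{113} \cdot 83 = \frac{1}{113} \cdot 83 = \frac{83}{113}$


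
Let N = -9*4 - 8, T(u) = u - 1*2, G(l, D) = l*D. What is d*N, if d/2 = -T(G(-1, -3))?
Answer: 88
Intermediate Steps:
G(l, D) = D*l
T(u) = -2 + u (T(u) = u - 2 = -2 + u)
d = -2 (d = 2*(-(-2 - 3*(-1))) = 2*(-(-2 + 3)) = 2*(-1*1) = 2*(-1) = -2)
N = -44 (N = -36 - 8 = -44)
d*N = -2*(-44) = 88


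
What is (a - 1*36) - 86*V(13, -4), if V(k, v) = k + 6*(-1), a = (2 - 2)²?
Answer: -638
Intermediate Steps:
a = 0 (a = 0² = 0)
V(k, v) = -6 + k (V(k, v) = k - 6 = -6 + k)
(a - 1*36) - 86*V(13, -4) = (0 - 1*36) - 86*(-6 + 13) = (0 - 36) - 86*7 = -36 - 602 = -638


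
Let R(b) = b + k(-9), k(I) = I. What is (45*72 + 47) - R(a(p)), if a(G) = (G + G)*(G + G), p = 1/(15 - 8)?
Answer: 161500/49 ≈ 3295.9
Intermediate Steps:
p = ⅐ (p = 1/7 = ⅐ ≈ 0.14286)
a(G) = 4*G² (a(G) = (2*G)*(2*G) = 4*G²)
R(b) = -9 + b (R(b) = b - 9 = -9 + b)
(45*72 + 47) - R(a(p)) = (45*72 + 47) - (-9 + 4*(⅐)²) = (3240 + 47) - (-9 + 4*(1/49)) = 3287 - (-9 + 4/49) = 3287 - 1*(-437/49) = 3287 + 437/49 = 161500/49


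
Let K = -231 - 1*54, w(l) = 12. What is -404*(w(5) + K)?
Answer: 110292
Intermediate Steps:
K = -285 (K = -231 - 54 = -285)
-404*(w(5) + K) = -404*(12 - 285) = -404*(-273) = 110292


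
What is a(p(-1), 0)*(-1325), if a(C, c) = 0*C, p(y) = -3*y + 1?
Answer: 0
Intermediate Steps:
p(y) = 1 - 3*y
a(C, c) = 0
a(p(-1), 0)*(-1325) = 0*(-1325) = 0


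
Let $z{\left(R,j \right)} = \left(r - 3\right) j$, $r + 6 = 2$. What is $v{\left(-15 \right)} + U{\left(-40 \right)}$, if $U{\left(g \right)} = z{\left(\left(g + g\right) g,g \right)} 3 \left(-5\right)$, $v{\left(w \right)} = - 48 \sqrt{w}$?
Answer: $-4200 - 48 i \sqrt{15} \approx -4200.0 - 185.9 i$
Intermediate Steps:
$r = -4$ ($r = -6 + 2 = -4$)
$z{\left(R,j \right)} = - 7 j$ ($z{\left(R,j \right)} = \left(-4 - 3\right) j = - 7 j$)
$U{\left(g \right)} = 105 g$ ($U{\left(g \right)} = - 7 g 3 \left(-5\right) = - 21 g \left(-5\right) = 105 g$)
$v{\left(-15 \right)} + U{\left(-40 \right)} = - 48 \sqrt{-15} + 105 \left(-40\right) = - 48 i \sqrt{15} - 4200 = -4200 - 48 i \sqrt{15}$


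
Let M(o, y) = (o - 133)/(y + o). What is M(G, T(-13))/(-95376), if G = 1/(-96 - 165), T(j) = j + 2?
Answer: -17357/136959936 ≈ -0.00012673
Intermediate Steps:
T(j) = 2 + j
G = -1/261 (G = 1/(-261) = -1/261 ≈ -0.0038314)
M(o, y) = (-133 + o)/(o + y)
M(G, T(-13))/(-95376) = ((-133 - 1/261)/(-1/261 + (2 - 13)))/(-95376) = (-34714/261/(-1/261 - 11))*(-1/95376) = (-34714/261/(-2872/261))*(-1/95376) = -261/2872*(-34714/261)*(-1/95376) = (17357/1436)*(-1/95376) = -17357/136959936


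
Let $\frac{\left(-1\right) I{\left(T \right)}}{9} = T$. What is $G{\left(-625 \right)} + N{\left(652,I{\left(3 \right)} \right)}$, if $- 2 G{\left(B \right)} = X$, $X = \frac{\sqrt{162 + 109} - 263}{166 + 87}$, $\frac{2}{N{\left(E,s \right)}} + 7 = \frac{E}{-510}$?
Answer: $\frac{297133}{1068166} - \frac{\sqrt{271}}{506} \approx 0.24564$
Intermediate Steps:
$I{\left(T \right)} = - 9 T$
$N{\left(E,s \right)} = \frac{2}{-7 - \frac{E}{510}}$ ($N{\left(E,s \right)} = \frac{2}{-7 + \frac{E}{-510}} = \frac{2}{-7 + E \left(- \frac{1}{510}\right)} = \frac{2}{-7 - \frac{E}{510}}$)
$X = - \frac{263}{253} + \frac{\sqrt{271}}{253}$ ($X = \frac{\sqrt{271} - 263}{253} = \left(-263 + \sqrt{271}\right) \frac{1}{253} = - \frac{263}{253} + \frac{\sqrt{271}}{253} \approx -0.97446$)
$G{\left(B \right)} = \frac{263}{506} - \frac{\sqrt{271}}{506}$ ($G{\left(B \right)} = - \frac{- \frac{263}{253} + \frac{\sqrt{271}}{253}}{2} = \frac{263}{506} - \frac{\sqrt{271}}{506}$)
$G{\left(-625 \right)} + N{\left(652,I{\left(3 \right)} \right)} = \left(\frac{263}{506} - \frac{\sqrt{271}}{506}\right) - \frac{1020}{3570 + 652} = \left(\frac{263}{506} - \frac{\sqrt{271}}{506}\right) - \frac{1020}{4222} = \left(\frac{263}{506} - \frac{\sqrt{271}}{506}\right) - \frac{510}{2111} = \frac{297133}{1068166} - \frac{\sqrt{271}}{506}$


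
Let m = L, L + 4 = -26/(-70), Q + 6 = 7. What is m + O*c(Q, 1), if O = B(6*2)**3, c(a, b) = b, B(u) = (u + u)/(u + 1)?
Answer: 204821/76895 ≈ 2.6636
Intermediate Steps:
Q = 1 (Q = -6 + 7 = 1)
B(u) = 2*u/(1 + u) (B(u) = (2*u)/(1 + u) = 2*u/(1 + u))
L = -127/35 (L = -4 - 26/(-70) = -4 - 26*(-1/70) = -4 + 13/35 = -127/35 ≈ -3.6286)
O = 13824/2197 (O = (2*(6*2)/(1 + 6*2))**3 = (2*12/(1 + 12))**3 = (2*12/13)**3 = (2*12*(1/13))**3 = (24/13)**3 = 13824/2197 ≈ 6.2922)
m = -127/35 ≈ -3.6286
m + O*c(Q, 1) = -127/35 + (13824/2197)*1 = -127/35 + 13824/2197 = 204821/76895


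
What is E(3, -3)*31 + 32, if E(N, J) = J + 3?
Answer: 32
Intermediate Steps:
E(N, J) = 3 + J
E(3, -3)*31 + 32 = (3 - 3)*31 + 32 = 0*31 + 32 = 0 + 32 = 32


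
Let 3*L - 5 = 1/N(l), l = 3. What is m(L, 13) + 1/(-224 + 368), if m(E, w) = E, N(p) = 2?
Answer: 265/144 ≈ 1.8403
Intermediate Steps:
L = 11/6 (L = 5/3 + (1/3)/2 = 5/3 + (1/3)*(1/2) = 5/3 + 1/6 = 11/6 ≈ 1.8333)
m(L, 13) + 1/(-224 + 368) = 11/6 + 1/(-224 + 368) = 11/6 + 1/144 = 265/144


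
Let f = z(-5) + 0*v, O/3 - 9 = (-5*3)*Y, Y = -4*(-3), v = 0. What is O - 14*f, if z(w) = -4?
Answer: -457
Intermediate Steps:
Y = 12
O = -513 (O = 27 + 3*(-5*3*12) = 27 + 3*(-15*12) = 27 + 3*(-180) = 27 - 540 = -513)
f = -4 (f = -4 + 0*0 = -4 + 0 = -4)
O - 14*f = -513 - 14*(-4) = -513 + 56 = -457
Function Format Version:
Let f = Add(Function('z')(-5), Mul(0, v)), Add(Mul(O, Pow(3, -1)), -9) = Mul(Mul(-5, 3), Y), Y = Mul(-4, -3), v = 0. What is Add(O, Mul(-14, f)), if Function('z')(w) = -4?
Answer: -457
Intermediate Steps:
Y = 12
O = -513 (O = Add(27, Mul(3, Mul(Mul(-5, 3), 12))) = Add(27, Mul(3, Mul(-15, 12))) = Add(27, Mul(3, -180)) = Add(27, -540) = -513)
f = -4 (f = Add(-4, Mul(0, 0)) = Add(-4, 0) = -4)
Add(O, Mul(-14, f)) = Add(-513, Mul(-14, -4)) = Add(-513, 56) = -457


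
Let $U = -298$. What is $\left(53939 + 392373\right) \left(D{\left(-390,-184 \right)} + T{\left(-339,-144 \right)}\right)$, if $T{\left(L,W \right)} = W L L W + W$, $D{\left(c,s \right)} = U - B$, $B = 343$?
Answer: $1063561974000152$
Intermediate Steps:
$D{\left(c,s \right)} = -641$ ($D{\left(c,s \right)} = -298 - 343 = -641$)
$T{\left(L,W \right)} = W + L^{2} W^{2}$ ($T{\left(L,W \right)} = L W L W + W = W L^{2} W + W = L^{2} W^{2} + W = W + L^{2} W^{2}$)
$\left(53939 + 392373\right) \left(D{\left(-390,-184 \right)} + T{\left(-339,-144 \right)}\right) = \left(53939 + 392373\right) \left(-641 - 144 \left(1 - 144 \left(-339\right)^{2}\right)\right) = 446312 \left(-641 - 144 \left(1 - 16548624\right)\right) = 446312 \left(-641 - -2383001712\right) = 446312 \left(-641 + 2383001712\right) = 446312 \cdot 2383001071 = 1063561974000152$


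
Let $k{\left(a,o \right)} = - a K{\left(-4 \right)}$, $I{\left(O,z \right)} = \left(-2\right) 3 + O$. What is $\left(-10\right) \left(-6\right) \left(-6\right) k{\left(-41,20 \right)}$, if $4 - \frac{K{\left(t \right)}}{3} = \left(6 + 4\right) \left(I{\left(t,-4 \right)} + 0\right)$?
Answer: $-4605120$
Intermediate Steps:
$I{\left(O,z \right)} = -6 + O$
$K{\left(t \right)} = 192 - 30 t$ ($K{\left(t \right)} = 12 - 3 \left(6 + 4\right) \left(\left(-6 + t\right) + 0\right) = 12 - 3 \cdot 10 \left(-6 + t\right) = 12 - 3 \left(-60 + 10 t\right) = 12 - \left(-180 + 30 t\right) = 192 - 30 t$)
$k{\left(a,o \right)} = - 312 a$ ($k{\left(a,o \right)} = - a \left(192 - -120\right) = - a \left(192 + 120\right) = - a 312 = - 312 a$)
$\left(-10\right) \left(-6\right) \left(-6\right) k{\left(-41,20 \right)} = \left(-10\right) \left(-6\right) \left(-6\right) \left(\left(-312\right) \left(-41\right)\right) = 60 \left(-6\right) 12792 = \left(-360\right) 12792 = -4605120$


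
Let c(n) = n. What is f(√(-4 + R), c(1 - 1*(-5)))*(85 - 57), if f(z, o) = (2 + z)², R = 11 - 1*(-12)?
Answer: 644 + 112*√19 ≈ 1132.2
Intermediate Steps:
R = 23 (R = 11 + 12 = 23)
f(√(-4 + R), c(1 - 1*(-5)))*(85 - 57) = (2 + √(-4 + 23))²*(85 - 57) = (2 + √19)²*28 = 28*(2 + √19)²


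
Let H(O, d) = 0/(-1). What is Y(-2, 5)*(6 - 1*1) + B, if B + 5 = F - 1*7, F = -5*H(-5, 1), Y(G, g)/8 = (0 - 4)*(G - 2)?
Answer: 628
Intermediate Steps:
H(O, d) = 0 (H(O, d) = 0*(-1) = 0)
Y(G, g) = 64 - 32*G (Y(G, g) = 8*((0 - 4)*(G - 2)) = 8*(-4*(-2 + G)) = 8*(8 - 4*G) = 64 - 32*G)
F = 0 (F = -5*0 = 0)
B = -12 (B = -5 + (0 - 1*7) = -5 + (0 - 7) = -5 - 7 = -12)
Y(-2, 5)*(6 - 1*1) + B = (64 - 32*(-2))*(6 - 1*1) - 12 = (64 + 64)*(6 - 1) - 12 = 128*5 - 12 = 640 - 12 = 628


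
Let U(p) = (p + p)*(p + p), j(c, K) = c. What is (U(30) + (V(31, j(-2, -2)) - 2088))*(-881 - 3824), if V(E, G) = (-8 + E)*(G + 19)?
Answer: -8953615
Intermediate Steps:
U(p) = 4*p**2 (U(p) = (2*p)*(2*p) = 4*p**2)
V(E, G) = (-8 + E)*(19 + G)
(U(30) + (V(31, j(-2, -2)) - 2088))*(-881 - 3824) = (4*30**2 + ((-152 - 8*(-2) + 19*31 + 31*(-2)) - 2088))*(-881 - 3824) = (4*900 + ((-152 + 16 + 589 - 62) - 2088))*(-4705) = (3600 + (391 - 2088))*(-4705) = (3600 - 1697)*(-4705) = 1903*(-4705) = -8953615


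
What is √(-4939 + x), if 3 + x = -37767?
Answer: I*√42709 ≈ 206.66*I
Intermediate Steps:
x = -37770 (x = -3 - 37767 = -37770)
√(-4939 + x) = √(-4939 - 37770) = √(-42709) = I*√42709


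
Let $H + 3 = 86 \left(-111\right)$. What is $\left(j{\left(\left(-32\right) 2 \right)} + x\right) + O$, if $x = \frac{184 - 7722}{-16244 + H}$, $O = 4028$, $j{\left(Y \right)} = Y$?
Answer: $\frac{102250990}{25793} \approx 3964.3$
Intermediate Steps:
$H = -9549$ ($H = -3 + 86 \left(-111\right) = -3 - 9546 = -9549$)
$x = \frac{7538}{25793}$ ($x = \frac{184 - 7722}{-16244 - 9549} = - \frac{7538}{-25793} = \left(-7538\right) \left(- \frac{1}{25793}\right) = \frac{7538}{25793} \approx 0.29225$)
$\left(j{\left(\left(-32\right) 2 \right)} + x\right) + O = \left(\left(-32\right) 2 + \frac{7538}{25793}\right) + 4028 = \left(-64 + \frac{7538}{25793}\right) + 4028 = - \frac{1643214}{25793} + 4028 = \frac{102250990}{25793}$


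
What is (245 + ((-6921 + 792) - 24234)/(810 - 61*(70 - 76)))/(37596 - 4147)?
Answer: 85919/13112008 ≈ 0.0065527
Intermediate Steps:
(245 + ((-6921 + 792) - 24234)/(810 - 61*(70 - 76)))/(37596 - 4147) = (245 + (-6129 - 24234)/(810 - 61*(-6)))/33449 = (245 - 30363/(810 + 366))*(1/33449) = (245 - 30363/1176)*(1/33449) = (245 - 30363*1/1176)*(1/33449) = (245 - 10121/392)*(1/33449) = (85919/392)*(1/33449) = 85919/13112008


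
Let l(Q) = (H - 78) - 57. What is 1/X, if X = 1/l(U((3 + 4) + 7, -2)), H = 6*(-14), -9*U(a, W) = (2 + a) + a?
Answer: -219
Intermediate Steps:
U(a, W) = -2/9 - 2*a/9 (U(a, W) = -((2 + a) + a)/9 = -(2 + 2*a)/9 = -2/9 - 2*a/9)
H = -84
l(Q) = -219 (l(Q) = (-84 - 78) - 57 = -162 - 57 = -219)
X = -1/219 (X = 1/(-219) = -1/219 ≈ -0.0045662)
1/X = 1/(-1/219) = -219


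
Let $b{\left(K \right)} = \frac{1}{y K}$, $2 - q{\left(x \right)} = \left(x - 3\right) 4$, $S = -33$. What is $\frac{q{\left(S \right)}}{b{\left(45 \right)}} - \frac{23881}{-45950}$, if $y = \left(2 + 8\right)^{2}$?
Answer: $\frac{30189173881}{45950} \approx 6.57 \cdot 10^{5}$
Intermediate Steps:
$q{\left(x \right)} = 14 - 4 x$ ($q{\left(x \right)} = 2 - \left(x - 3\right) 4 = 2 - \left(-3 + x\right) 4 = 2 - \left(-12 + 4 x\right) = 14 - 4 x$)
$y = 100$ ($y = 10^{2} = 100$)
$b{\left(K \right)} = \frac{1}{100 K}$
$\frac{q{\left(S \right)}}{b{\left(45 \right)}} - \frac{23881}{-45950} = \frac{14 - -132}{\frac{1}{100} \cdot \frac{1}{45}} - \frac{23881}{-45950} = \frac{14 + 132}{\frac{1}{100} \cdot \frac{1}{45}} - - \frac{23881}{45950} = 146 \frac{1}{\frac{1}{4500}} + \frac{23881}{45950} = 146 \cdot 4500 + \frac{23881}{45950} = 657000 + \frac{23881}{45950} = \frac{30189173881}{45950}$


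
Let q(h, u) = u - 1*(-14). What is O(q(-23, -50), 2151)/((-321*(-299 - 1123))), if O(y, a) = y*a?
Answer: -1434/8453 ≈ -0.16964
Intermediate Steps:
q(h, u) = 14 + u (q(h, u) = u + 14 = 14 + u)
O(y, a) = a*y
O(q(-23, -50), 2151)/((-321*(-299 - 1123))) = (2151*(14 - 50))/((-321*(-299 - 1123))) = (2151*(-36))/((-321*(-1422))) = -77436/456462 = -77436*1/456462 = -1434/8453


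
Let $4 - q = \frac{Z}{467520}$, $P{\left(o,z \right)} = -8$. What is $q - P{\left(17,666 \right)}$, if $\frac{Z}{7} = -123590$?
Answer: $\frac{647537}{46752} \approx 13.85$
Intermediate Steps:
$Z = -865130$ ($Z = 7 \left(-123590\right) = -865130$)
$q = \frac{273521}{46752}$ ($q = 4 - - \frac{865130}{467520} = 4 - \left(-865130\right) \frac{1}{467520} = 4 - - \frac{86513}{46752} = 4 + \frac{86513}{46752} = \frac{273521}{46752} \approx 5.8505$)
$q - P{\left(17,666 \right)} = \frac{273521}{46752} - -8 = \frac{273521}{46752} + 8 = \frac{647537}{46752}$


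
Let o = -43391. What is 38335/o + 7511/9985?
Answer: -56865174/433259135 ≈ -0.13125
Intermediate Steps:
38335/o + 7511/9985 = 38335/(-43391) + 7511/9985 = 38335*(-1/43391) + 7511*(1/9985) = -38335/43391 + 7511/9985 = -56865174/433259135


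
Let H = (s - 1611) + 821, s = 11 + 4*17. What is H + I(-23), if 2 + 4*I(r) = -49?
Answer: -2895/4 ≈ -723.75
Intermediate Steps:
s = 79 (s = 11 + 68 = 79)
I(r) = -51/4 (I(r) = -1/2 + (1/4)*(-49) = -1/2 - 49/4 = -51/4)
H = -711 (H = (79 - 1611) + 821 = -1532 + 821 = -711)
H + I(-23) = -711 - 51/4 = -2895/4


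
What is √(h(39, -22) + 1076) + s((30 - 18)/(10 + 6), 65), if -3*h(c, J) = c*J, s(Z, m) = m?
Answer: 65 + √1362 ≈ 101.91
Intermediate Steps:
h(c, J) = -J*c/3 (h(c, J) = -c*J/3 = -J*c/3)
√(h(39, -22) + 1076) + s((30 - 18)/(10 + 6), 65) = √(-⅓*(-22)*39 + 1076) + 65 = √(286 + 1076) + 65 = √1362 + 65 = 65 + √1362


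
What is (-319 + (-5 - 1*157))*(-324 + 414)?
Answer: -43290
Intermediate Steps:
(-319 + (-5 - 1*157))*(-324 + 414) = (-319 + (-5 - 157))*90 = (-319 - 162)*90 = -481*90 = -43290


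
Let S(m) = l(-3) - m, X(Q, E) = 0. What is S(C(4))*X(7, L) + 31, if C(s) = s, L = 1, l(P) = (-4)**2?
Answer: 31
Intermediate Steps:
l(P) = 16
S(m) = 16 - m
S(C(4))*X(7, L) + 31 = (16 - 1*4)*0 + 31 = (16 - 4)*0 + 31 = 12*0 + 31 = 0 + 31 = 31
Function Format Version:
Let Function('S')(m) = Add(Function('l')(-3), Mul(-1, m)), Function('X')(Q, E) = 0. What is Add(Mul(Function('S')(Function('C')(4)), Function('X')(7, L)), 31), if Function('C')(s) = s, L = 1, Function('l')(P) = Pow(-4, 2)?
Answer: 31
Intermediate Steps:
Function('l')(P) = 16
Function('S')(m) = Add(16, Mul(-1, m))
Add(Mul(Function('S')(Function('C')(4)), Function('X')(7, L)), 31) = Add(Mul(Add(16, Mul(-1, 4)), 0), 31) = Add(Mul(Add(16, -4), 0), 31) = Add(Mul(12, 0), 31) = Add(0, 31) = 31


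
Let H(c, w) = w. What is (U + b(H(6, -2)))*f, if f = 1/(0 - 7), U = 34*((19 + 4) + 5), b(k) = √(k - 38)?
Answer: -136 - 2*I*√10/7 ≈ -136.0 - 0.90351*I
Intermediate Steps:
b(k) = √(-38 + k)
U = 952 (U = 34*(23 + 5) = 34*28 = 952)
f = -⅐ (f = 1/(-7) = -⅐ ≈ -0.14286)
(U + b(H(6, -2)))*f = (952 + √(-38 - 2))*(-⅐) = (952 + √(-40))*(-⅐) = (952 + 2*I*√10)*(-⅐) = -136 - 2*I*√10/7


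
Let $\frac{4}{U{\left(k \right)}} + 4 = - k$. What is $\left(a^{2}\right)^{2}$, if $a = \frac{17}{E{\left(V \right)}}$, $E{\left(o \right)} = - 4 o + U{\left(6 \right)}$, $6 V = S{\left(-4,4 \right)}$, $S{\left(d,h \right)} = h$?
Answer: $\frac{4228250625}{4477456} \approx 944.34$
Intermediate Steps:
$V = \frac{2}{3}$ ($V = \frac{1}{6} \cdot 4 = \frac{2}{3} \approx 0.66667$)
$U{\left(k \right)} = \frac{4}{-4 - k}$
$E{\left(o \right)} = - \frac{2}{5} - 4 o$ ($E{\left(o \right)} = - 4 o - \frac{4}{4 + 6} = - 4 o - \frac{4}{10} = - 4 o - \frac{2}{5} = - \frac{2}{5} - 4 o$)
$a = - \frac{255}{46}$ ($a = \frac{17}{- \frac{2}{5} - \frac{8}{3}} = \frac{17}{- \frac{46}{15}} = 17 \left(- \frac{15}{46}\right) = - \frac{255}{46} \approx -5.5435$)
$\left(a^{2}\right)^{2} = \left(\left(- \frac{255}{46}\right)^{2}\right)^{2} = \left(\frac{65025}{2116}\right)^{2} = \frac{4228250625}{4477456}$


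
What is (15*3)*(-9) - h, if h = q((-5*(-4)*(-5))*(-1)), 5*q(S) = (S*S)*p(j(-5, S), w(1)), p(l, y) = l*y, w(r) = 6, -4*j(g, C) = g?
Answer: -15405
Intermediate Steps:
j(g, C) = -g/4
q(S) = 3*S²/2 (q(S) = ((S*S)*(-¼*(-5)*6))/5 = (S²*((5/4)*6))/5 = (S²*(15/2))/5 = (15*S²/2)/5 = 3*S²/2)
h = 15000 (h = 3*((-5*(-4)*(-5))*(-1))²/2 = 3*((20*(-5))*(-1))²/2 = 3*(-100*(-1))²/2 = (3/2)*100² = (3/2)*10000 = 15000)
(15*3)*(-9) - h = (15*3)*(-9) - 1*15000 = 45*(-9) - 15000 = -405 - 15000 = -15405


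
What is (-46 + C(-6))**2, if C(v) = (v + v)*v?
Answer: 676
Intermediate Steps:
C(v) = 2*v**2 (C(v) = (2*v)*v = 2*v**2)
(-46 + C(-6))**2 = (-46 + 2*(-6)**2)**2 = (-46 + 2*36)**2 = (-46 + 72)**2 = 26**2 = 676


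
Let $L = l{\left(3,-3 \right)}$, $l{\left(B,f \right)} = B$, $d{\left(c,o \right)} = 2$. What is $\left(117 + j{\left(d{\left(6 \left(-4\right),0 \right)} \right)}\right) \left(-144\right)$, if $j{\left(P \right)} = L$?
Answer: $-17280$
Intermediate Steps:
$L = 3$
$j{\left(P \right)} = 3$
$\left(117 + j{\left(d{\left(6 \left(-4\right),0 \right)} \right)}\right) \left(-144\right) = \left(117 + 3\right) \left(-144\right) = 120 \left(-144\right) = -17280$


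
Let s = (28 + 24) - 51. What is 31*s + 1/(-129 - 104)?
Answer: 7222/233 ≈ 30.996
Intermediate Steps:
s = 1 (s = 52 - 51 = 1)
31*s + 1/(-129 - 104) = 31*1 + 1/(-129 - 104) = 31 + 1/(-233) = 31 - 1/233 = 7222/233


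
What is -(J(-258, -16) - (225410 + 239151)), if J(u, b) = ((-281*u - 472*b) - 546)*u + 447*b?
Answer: 20983745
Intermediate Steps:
J(u, b) = 447*b + u*(-546 - 472*b - 281*u) (J(u, b) = ((-472*b - 281*u) - 546)*u + 447*b = (-546 - 472*b - 281*u)*u + 447*b = u*(-546 - 472*b - 281*u) + 447*b = 447*b + u*(-546 - 472*b - 281*u))
-(J(-258, -16) - (225410 + 239151)) = -((-546*(-258) - 281*(-258)² + 447*(-16) - 472*(-16)*(-258)) - (225410 + 239151)) = -((140868 - 281*66564 - 7152 - 1948416) - 1*464561) = -((140868 - 18704484 - 7152 - 1948416) - 464561) = -(-20519184 - 464561) = -1*(-20983745) = 20983745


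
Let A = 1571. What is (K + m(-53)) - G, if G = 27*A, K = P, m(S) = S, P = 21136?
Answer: -21334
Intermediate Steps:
K = 21136
G = 42417 (G = 27*1571 = 42417)
(K + m(-53)) - G = (21136 - 53) - 1*42417 = 21083 - 42417 = -21334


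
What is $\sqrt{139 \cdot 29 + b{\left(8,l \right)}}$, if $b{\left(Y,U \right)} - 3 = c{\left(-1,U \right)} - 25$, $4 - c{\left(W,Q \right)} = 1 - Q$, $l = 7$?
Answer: $\sqrt{4019} \approx 63.396$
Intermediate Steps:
$c{\left(W,Q \right)} = 3 + Q$ ($c{\left(W,Q \right)} = 4 - \left(1 - Q\right) = 4 + \left(-1 + Q\right) = 3 + Q$)
$b{\left(Y,U \right)} = -19 + U$ ($b{\left(Y,U \right)} = 3 + \left(\left(3 + U\right) - 25\right) = 3 + \left(-22 + U\right) = -19 + U$)
$\sqrt{139 \cdot 29 + b{\left(8,l \right)}} = \sqrt{139 \cdot 29 + \left(-19 + 7\right)} = \sqrt{4031 - 12} = \sqrt{4019}$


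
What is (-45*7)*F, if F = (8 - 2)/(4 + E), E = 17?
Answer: -90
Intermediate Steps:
F = 2/7 (F = (8 - 2)/(4 + 17) = 6/21 = 6*(1/21) = 2/7 ≈ 0.28571)
(-45*7)*F = -45*7*(2/7) = -315*2/7 = -90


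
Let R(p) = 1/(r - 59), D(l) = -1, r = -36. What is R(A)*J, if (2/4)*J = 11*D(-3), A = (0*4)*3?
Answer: 22/95 ≈ 0.23158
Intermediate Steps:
A = 0 (A = 0*3 = 0)
R(p) = -1/95 (R(p) = 1/(-36 - 59) = 1/(-95) = -1/95)
J = -22 (J = 2*(11*(-1)) = 2*(-11) = -22)
R(A)*J = -1/95*(-22) = 22/95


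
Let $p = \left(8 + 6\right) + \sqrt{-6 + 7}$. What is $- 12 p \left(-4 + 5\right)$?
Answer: $-180$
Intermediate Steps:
$p = 15$ ($p = 14 + \sqrt{1} = 14 + 1 = 15$)
$- 12 p \left(-4 + 5\right) = \left(-12\right) 15 \left(-4 + 5\right) = \left(-180\right) 1 = -180$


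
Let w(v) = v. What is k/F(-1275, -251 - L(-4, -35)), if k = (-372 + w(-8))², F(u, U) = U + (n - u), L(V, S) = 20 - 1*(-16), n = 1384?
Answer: 36100/593 ≈ 60.877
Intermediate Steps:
L(V, S) = 36 (L(V, S) = 20 + 16 = 36)
F(u, U) = 1384 + U - u (F(u, U) = U + (1384 - u) = 1384 + U - u)
k = 144400 (k = (-372 - 8)² = (-380)² = 144400)
k/F(-1275, -251 - L(-4, -35)) = 144400/(1384 + (-251 - 1*36) - 1*(-1275)) = 144400/(1384 + (-251 - 36) + 1275) = 144400/(1384 - 287 + 1275) = 144400/2372 = 144400*(1/2372) = 36100/593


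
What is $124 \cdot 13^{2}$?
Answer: $20956$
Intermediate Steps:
$124 \cdot 13^{2} = 124 \cdot 169 = 20956$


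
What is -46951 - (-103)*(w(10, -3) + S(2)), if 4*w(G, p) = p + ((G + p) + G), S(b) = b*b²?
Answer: -91533/2 ≈ -45767.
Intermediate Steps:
S(b) = b³
w(G, p) = G/2 + p/2 (w(G, p) = (p + ((G + p) + G))/4 = (p + (p + 2*G))/4 = (2*G + 2*p)/4 = G/2 + p/2)
-46951 - (-103)*(w(10, -3) + S(2)) = -46951 - (-103)*(((½)*10 + (½)*(-3)) + 2³) = -46951 - (-103)*((5 - 3/2) + 8) = -46951 - (-103)*(7/2 + 8) = -46951 - (-103)*23/2 = -46951 - 1*(-2369/2) = -46951 + 2369/2 = -91533/2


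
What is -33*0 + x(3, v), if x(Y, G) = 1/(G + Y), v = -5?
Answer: -½ ≈ -0.50000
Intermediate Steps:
-33*0 + x(3, v) = -33*0 + 1/(-5 + 3) = 0 + 1/(-2) = 0 - ½ = -½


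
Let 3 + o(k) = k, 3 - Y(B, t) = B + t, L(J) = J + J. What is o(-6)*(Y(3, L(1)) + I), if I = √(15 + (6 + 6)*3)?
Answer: 18 - 9*√51 ≈ -46.273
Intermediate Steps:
L(J) = 2*J
Y(B, t) = 3 - B - t (Y(B, t) = 3 - (B + t) = 3 + (-B - t) = 3 - B - t)
o(k) = -3 + k
I = √51 (I = √(15 + 12*3) = √(15 + 36) = √51 ≈ 7.1414)
o(-6)*(Y(3, L(1)) + I) = (-3 - 6)*((3 - 1*3 - 2) + √51) = -9*((3 - 3 - 1*2) + √51) = -9*((3 - 3 - 2) + √51) = -9*(-2 + √51) = 18 - 9*√51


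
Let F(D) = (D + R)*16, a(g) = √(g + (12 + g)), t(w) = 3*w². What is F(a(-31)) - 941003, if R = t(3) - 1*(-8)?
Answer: -940443 + 80*I*√2 ≈ -9.4044e+5 + 113.14*I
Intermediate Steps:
R = 35 (R = 3*3² - 1*(-8) = 3*9 + 8 = 27 + 8 = 35)
a(g) = √(12 + 2*g)
F(D) = 560 + 16*D (F(D) = (D + 35)*16 = (35 + D)*16 = 560 + 16*D)
F(a(-31)) - 941003 = (560 + 16*√(12 + 2*(-31))) - 941003 = (560 + 16*√(12 - 62)) - 941003 = (560 + 16*√(-50)) - 941003 = (560 + 16*(5*I*√2)) - 941003 = (560 + 80*I*√2) - 941003 = -940443 + 80*I*√2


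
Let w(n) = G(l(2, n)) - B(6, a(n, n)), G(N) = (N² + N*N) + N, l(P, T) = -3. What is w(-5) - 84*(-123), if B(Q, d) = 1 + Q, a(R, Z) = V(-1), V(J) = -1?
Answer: 10340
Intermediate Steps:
a(R, Z) = -1
G(N) = N + 2*N² (G(N) = (N² + N²) + N = 2*N² + N = N + 2*N²)
w(n) = 8 (w(n) = -3*(1 + 2*(-3)) - (1 + 6) = -3*(1 - 6) - 1*7 = -3*(-5) - 7 = 15 - 7 = 8)
w(-5) - 84*(-123) = 8 - 84*(-123) = 8 + 10332 = 10340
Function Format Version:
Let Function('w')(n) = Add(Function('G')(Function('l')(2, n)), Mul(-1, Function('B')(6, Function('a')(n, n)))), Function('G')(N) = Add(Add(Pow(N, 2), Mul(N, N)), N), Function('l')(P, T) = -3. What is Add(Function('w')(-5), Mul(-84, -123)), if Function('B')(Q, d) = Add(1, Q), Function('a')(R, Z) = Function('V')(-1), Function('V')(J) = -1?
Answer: 10340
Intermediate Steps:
Function('a')(R, Z) = -1
Function('G')(N) = Add(N, Mul(2, Pow(N, 2))) (Function('G')(N) = Add(Add(Pow(N, 2), Pow(N, 2)), N) = Add(Mul(2, Pow(N, 2)), N) = Add(N, Mul(2, Pow(N, 2))))
Function('w')(n) = 8 (Function('w')(n) = Add(Mul(-3, Add(1, Mul(2, -3))), Mul(-1, Add(1, 6))) = Add(Mul(-3, Add(1, -6)), Mul(-1, 7)) = Add(Mul(-3, -5), -7) = Add(15, -7) = 8)
Add(Function('w')(-5), Mul(-84, -123)) = Add(8, Mul(-84, -123)) = Add(8, 10332) = 10340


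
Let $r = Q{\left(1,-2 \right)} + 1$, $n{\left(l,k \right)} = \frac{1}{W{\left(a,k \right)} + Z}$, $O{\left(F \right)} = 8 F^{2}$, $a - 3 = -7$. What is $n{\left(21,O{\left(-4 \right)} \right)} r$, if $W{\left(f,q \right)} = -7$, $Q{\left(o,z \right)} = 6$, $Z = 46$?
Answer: $\frac{7}{39} \approx 0.17949$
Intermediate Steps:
$a = -4$ ($a = 3 - 7 = -4$)
$n{\left(l,k \right)} = \frac{1}{39}$ ($n{\left(l,k \right)} = \frac{1}{-7 + 46} = \frac{1}{39}$)
$r = 7$ ($r = 6 + 1 = 7$)
$n{\left(21,O{\left(-4 \right)} \right)} r = \frac{1}{39} \cdot 7 = \frac{7}{39}$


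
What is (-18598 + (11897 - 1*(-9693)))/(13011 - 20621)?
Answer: -1496/3805 ≈ -0.39317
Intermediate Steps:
(-18598 + (11897 - 1*(-9693)))/(13011 - 20621) = (-18598 + (11897 + 9693))/(-7610) = (-18598 + 21590)*(-1/7610) = 2992*(-1/7610) = -1496/3805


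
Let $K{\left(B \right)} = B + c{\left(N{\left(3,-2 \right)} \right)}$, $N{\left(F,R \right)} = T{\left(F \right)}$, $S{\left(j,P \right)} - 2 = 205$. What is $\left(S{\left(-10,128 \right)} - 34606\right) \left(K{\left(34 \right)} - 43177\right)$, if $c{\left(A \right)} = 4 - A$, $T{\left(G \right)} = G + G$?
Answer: $1484144855$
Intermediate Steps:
$S{\left(j,P \right)} = 207$ ($S{\left(j,P \right)} = 2 + 205 = 207$)
$T{\left(G \right)} = 2 G$
$N{\left(F,R \right)} = 2 F$
$K{\left(B \right)} = -2 + B$ ($K{\left(B \right)} = B + \left(4 - 2 \cdot 3\right) = B + \left(4 - 6\right) = B - 2 = -2 + B$)
$\left(S{\left(-10,128 \right)} - 34606\right) \left(K{\left(34 \right)} - 43177\right) = \left(207 - 34606\right) \left(\left(-2 + 34\right) - 43177\right) = - 34399 \left(32 - 43177\right) = \left(-34399\right) \left(-43145\right) = 1484144855$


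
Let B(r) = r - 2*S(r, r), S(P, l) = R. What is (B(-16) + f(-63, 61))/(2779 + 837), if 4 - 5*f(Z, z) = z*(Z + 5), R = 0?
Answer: 1731/9040 ≈ 0.19148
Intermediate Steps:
S(P, l) = 0
f(Z, z) = ⅘ - z*(5 + Z)/5 (f(Z, z) = ⅘ - z*(Z + 5)/5 = ⅘ - z*(5 + Z)/5)
B(r) = r (B(r) = r - 2*0 = r + 0 = r)
(B(-16) + f(-63, 61))/(2779 + 837) = (-16 + (⅘ - 1*61 - ⅕*(-63)*61))/(2779 + 837) = (-16 + (⅘ - 61 + 3843/5))/3616 = (-16 + 3542/5)*(1/3616) = (3462/5)*(1/3616) = 1731/9040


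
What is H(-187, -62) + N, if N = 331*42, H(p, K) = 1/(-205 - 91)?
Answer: 4114991/296 ≈ 13902.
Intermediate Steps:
H(p, K) = -1/296 (H(p, K) = 1/(-296) = -1/296)
N = 13902
H(-187, -62) + N = -1/296 + 13902 = 4114991/296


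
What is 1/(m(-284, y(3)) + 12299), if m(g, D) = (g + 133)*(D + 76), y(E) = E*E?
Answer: -1/536 ≈ -0.0018657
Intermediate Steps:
y(E) = E²
m(g, D) = (76 + D)*(133 + g) (m(g, D) = (133 + g)*(76 + D) = (76 + D)*(133 + g))
1/(m(-284, y(3)) + 12299) = 1/((10108 + 76*(-284) + 133*3² + 3²*(-284)) + 12299) = 1/((10108 - 21584 + 133*9 + 9*(-284)) + 12299) = 1/((10108 - 21584 + 1197 - 2556) + 12299) = 1/(-12835 + 12299) = 1/(-536) = -1/536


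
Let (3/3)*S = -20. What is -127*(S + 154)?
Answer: -17018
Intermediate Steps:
S = -20
-127*(S + 154) = -127*(-20 + 154) = -127*134 = -17018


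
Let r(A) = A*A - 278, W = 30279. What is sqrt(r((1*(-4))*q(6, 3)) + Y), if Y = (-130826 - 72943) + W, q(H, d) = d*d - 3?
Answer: 2*I*sqrt(43298) ≈ 416.16*I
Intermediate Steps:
q(H, d) = -3 + d**2 (q(H, d) = d**2 - 3 = -3 + d**2)
Y = -173490 (Y = (-130826 - 72943) + 30279 = -203769 + 30279 = -173490)
r(A) = -278 + A**2 (r(A) = A**2 - 278 = -278 + A**2)
sqrt(r((1*(-4))*q(6, 3)) + Y) = sqrt((-278 + ((1*(-4))*(-3 + 3**2))**2) - 173490) = sqrt((-278 + (-4*(-3 + 9))**2) - 173490) = sqrt((-278 + (-4*6)**2) - 173490) = sqrt((-278 + (-24)**2) - 173490) = sqrt((-278 + 576) - 173490) = sqrt(298 - 173490) = sqrt(-173192) = 2*I*sqrt(43298)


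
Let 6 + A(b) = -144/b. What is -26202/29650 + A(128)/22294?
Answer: -2337434577/2644068400 ≈ -0.88403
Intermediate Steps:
A(b) = -6 - 144/b
-26202/29650 + A(128)/22294 = -26202/29650 + (-6 - 144/128)/22294 = -26202*1/29650 + (-6 - 144*1/128)*(1/22294) = -13101/14825 + (-6 - 9/8)*(1/22294) = -13101/14825 - 57/8*1/22294 = -13101/14825 - 57/178352 = -2337434577/2644068400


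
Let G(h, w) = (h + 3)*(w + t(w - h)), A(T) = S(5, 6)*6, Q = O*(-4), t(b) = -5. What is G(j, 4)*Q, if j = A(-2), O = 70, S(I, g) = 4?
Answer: 7560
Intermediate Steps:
Q = -280 (Q = 70*(-4) = -280)
A(T) = 24 (A(T) = 4*6 = 24)
j = 24
G(h, w) = (-5 + w)*(3 + h) (G(h, w) = (h + 3)*(w - 5) = (3 + h)*(-5 + w) = (-5 + w)*(3 + h))
G(j, 4)*Q = (-15 - 5*24 + 3*4 + 24*4)*(-280) = (-15 - 120 + 12 + 96)*(-280) = -27*(-280) = 7560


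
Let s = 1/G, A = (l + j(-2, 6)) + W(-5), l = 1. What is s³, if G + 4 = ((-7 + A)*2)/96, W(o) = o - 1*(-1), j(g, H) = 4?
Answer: -512/35937 ≈ -0.014247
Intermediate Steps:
W(o) = 1 + o (W(o) = o + 1 = 1 + o)
A = 1 (A = (1 + 4) + (1 - 5) = 5 - 4 = 1)
G = -33/8 (G = -4 + ((-7 + 1)*2)/96 = -4 - 6*2*(1/96) = -4 - 12*1/96 = -4 - ⅛ = -33/8 ≈ -4.1250)
s = -8/33 (s = 1/(-33/8) = -8/33 ≈ -0.24242)
s³ = (-8/33)³ = -512/35937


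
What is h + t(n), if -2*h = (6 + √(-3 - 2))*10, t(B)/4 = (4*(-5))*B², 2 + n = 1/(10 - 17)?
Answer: -19470/49 - 5*I*√5 ≈ -397.35 - 11.18*I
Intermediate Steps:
n = -15/7 (n = -2 + 1/(10 - 17) = -2 + 1/(-7) = -2 - ⅐ = -15/7 ≈ -2.1429)
t(B) = -80*B² (t(B) = 4*((4*(-5))*B²) = 4*(-20*B²) = -80*B²)
h = -30 - 5*I*√5 (h = -(6 + √(-3 - 2))*10/2 = -(6 + √(-5))*10/2 = -(6 + I*√5)*10/2 = -(60 + 10*I*√5)/2 = -30 - 5*I*√5 ≈ -30.0 - 11.18*I)
h + t(n) = (-30 - 5*I*√5) - 80*(-15/7)² = (-30 - 5*I*√5) - 80*225/49 = (-30 - 5*I*√5) - 18000/49 = -19470/49 - 5*I*√5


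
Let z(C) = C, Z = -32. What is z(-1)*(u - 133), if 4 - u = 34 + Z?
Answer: 131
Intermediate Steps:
u = 2 (u = 4 - (34 - 32) = 4 - 1*2 = 4 - 2 = 2)
z(-1)*(u - 133) = -(2 - 133) = -1*(-131) = 131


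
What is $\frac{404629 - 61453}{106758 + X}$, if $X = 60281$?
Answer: $\frac{343176}{167039} \approx 2.0545$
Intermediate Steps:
$\frac{404629 - 61453}{106758 + X} = \frac{404629 - 61453}{106758 + 60281} = \frac{343176}{167039}$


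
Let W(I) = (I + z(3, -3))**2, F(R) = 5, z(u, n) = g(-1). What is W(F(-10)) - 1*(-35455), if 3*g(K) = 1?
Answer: 319351/9 ≈ 35483.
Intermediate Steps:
g(K) = 1/3 (g(K) = (1/3)*1 = 1/3)
z(u, n) = 1/3
W(I) = (1/3 + I)**2 (W(I) = (I + 1/3)**2 = (1/3 + I)**2)
W(F(-10)) - 1*(-35455) = (1 + 3*5)**2/9 - 1*(-35455) = (1 + 15)**2/9 + 35455 = (1/9)*16**2 + 35455 = (1/9)*256 + 35455 = 256/9 + 35455 = 319351/9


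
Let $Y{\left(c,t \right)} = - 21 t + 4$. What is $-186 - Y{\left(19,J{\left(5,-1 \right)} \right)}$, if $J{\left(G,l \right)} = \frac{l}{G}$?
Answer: $- \frac{971}{5} \approx -194.2$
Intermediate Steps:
$Y{\left(c,t \right)} = 4 - 21 t$
$-186 - Y{\left(19,J{\left(5,-1 \right)} \right)} = -186 - \left(4 - 21 \left(- \frac{1}{5}\right)\right) = -186 - \left(4 - 21 \left(\left(-1\right) \frac{1}{5}\right)\right) = -186 - \left(4 - - \frac{21}{5}\right) = -186 - \left(4 + \frac{21}{5}\right) = -186 - \frac{41}{5} = - \frac{971}{5}$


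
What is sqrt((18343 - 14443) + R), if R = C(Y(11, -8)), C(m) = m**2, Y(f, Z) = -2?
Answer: 8*sqrt(61) ≈ 62.482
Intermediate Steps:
R = 4 (R = (-2)**2 = 4)
sqrt((18343 - 14443) + R) = sqrt((18343 - 14443) + 4) = sqrt(3900 + 4) = sqrt(3904) = 8*sqrt(61)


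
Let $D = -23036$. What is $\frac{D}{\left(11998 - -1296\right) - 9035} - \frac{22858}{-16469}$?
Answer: $- \frac{282027662}{70141471} \approx -4.0208$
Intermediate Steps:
$\frac{D}{\left(11998 - -1296\right) - 9035} - \frac{22858}{-16469} = - \frac{23036}{\left(11998 - -1296\right) - 9035} - \frac{22858}{-16469} = - \frac{23036}{\left(11998 + 1296\right) - 9035} - - \frac{22858}{16469} = - \frac{23036}{13294 - 9035} + \frac{22858}{16469} = - \frac{23036}{4259} + \frac{22858}{16469} = - \frac{282027662}{70141471}$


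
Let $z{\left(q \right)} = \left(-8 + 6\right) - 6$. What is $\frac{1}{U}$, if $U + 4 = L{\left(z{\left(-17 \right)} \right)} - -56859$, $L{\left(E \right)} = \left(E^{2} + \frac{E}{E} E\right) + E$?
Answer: $\frac{1}{56903} \approx 1.7574 \cdot 10^{-5}$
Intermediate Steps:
$z{\left(q \right)} = -8$ ($z{\left(q \right)} = -2 - 6 = -8$)
$L{\left(E \right)} = E^{2} + 2 E$ ($L{\left(E \right)} = \left(E^{2} + 1 E\right) + E = \left(E^{2} + E\right) + E = \left(E + E^{2}\right) + E = E^{2} + 2 E$)
$U = 56903$ ($U = -4 - \left(-56859 + 8 \left(2 - 8\right)\right) = -4 + \left(\left(-8\right) \left(-6\right) + 56859\right) = -4 + \left(48 + 56859\right) = -4 + 56907 = 56903$)
$\frac{1}{U} = \frac{1}{56903}$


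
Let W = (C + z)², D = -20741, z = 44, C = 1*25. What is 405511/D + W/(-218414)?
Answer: -12666861065/647160682 ≈ -19.573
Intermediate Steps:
C = 25
W = 4761 (W = (25 + 44)² = 69² = 4761)
405511/D + W/(-218414) = 405511/(-20741) + 4761/(-218414) = 405511*(-1/20741) + 4761*(-1/218414) = -405511/20741 - 4761/218414 = -12666861065/647160682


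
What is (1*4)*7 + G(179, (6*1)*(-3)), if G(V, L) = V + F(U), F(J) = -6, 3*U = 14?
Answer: 201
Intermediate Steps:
U = 14/3 (U = (⅓)*14 = 14/3 ≈ 4.6667)
G(V, L) = -6 + V (G(V, L) = V - 6 = -6 + V)
(1*4)*7 + G(179, (6*1)*(-3)) = (1*4)*7 + (-6 + 179) = 4*7 + 173 = 28 + 173 = 201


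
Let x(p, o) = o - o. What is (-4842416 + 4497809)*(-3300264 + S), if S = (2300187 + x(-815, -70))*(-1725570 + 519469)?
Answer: 956029809068622657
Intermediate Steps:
x(p, o) = 0
S = -2774257840887 (S = (2300187 + 0)*(-1725570 + 519469) = 2300187*(-1206101) = -2774257840887)
(-4842416 + 4497809)*(-3300264 + S) = (-4842416 + 4497809)*(-3300264 - 2774257840887) = -344607*(-2774261141151) = 956029809068622657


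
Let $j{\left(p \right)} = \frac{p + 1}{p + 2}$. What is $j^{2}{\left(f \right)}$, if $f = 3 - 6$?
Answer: $4$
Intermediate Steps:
$f = -3$ ($f = 3 - 6 = -3$)
$j{\left(p \right)} = \frac{1 + p}{2 + p}$
$j^{2}{\left(f \right)} = \left(\frac{1 - 3}{2 - 3}\right)^{2} = \left(\frac{1}{-1} \left(-2\right)\right)^{2} = \left(\left(-1\right) \left(-2\right)\right)^{2} = 2^{2} = 4$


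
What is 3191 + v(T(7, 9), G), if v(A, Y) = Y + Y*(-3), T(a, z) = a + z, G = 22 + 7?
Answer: 3133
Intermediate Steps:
G = 29
v(A, Y) = -2*Y (v(A, Y) = Y - 3*Y = -2*Y)
3191 + v(T(7, 9), G) = 3191 - 2*29 = 3191 - 58 = 3133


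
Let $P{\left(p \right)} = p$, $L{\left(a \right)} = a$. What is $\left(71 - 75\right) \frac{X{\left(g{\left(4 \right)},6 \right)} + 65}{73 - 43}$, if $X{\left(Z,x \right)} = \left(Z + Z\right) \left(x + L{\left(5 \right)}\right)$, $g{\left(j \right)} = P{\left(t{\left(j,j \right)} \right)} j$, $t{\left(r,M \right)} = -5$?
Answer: $50$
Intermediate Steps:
$g{\left(j \right)} = - 5 j$
$X{\left(Z,x \right)} = 2 Z \left(5 + x\right)$ ($X{\left(Z,x \right)} = \left(Z + Z\right) \left(x + 5\right) = 2 Z \left(5 + x\right)$)
$\left(71 - 75\right) \frac{X{\left(g{\left(4 \right)},6 \right)} + 65}{73 - 43} = \left(71 - 75\right) \frac{2 \left(\left(-5\right) 4\right) \left(5 + 6\right) + 65}{73 - 43} = - 4 \frac{2 \left(-20\right) 11 + 65}{30} = - 4 \left(-440 + 65\right) \frac{1}{30} = - 4 \left(\left(-375\right) \frac{1}{30}\right) = \left(-4\right) \left(- \frac{25}{2}\right) = 50$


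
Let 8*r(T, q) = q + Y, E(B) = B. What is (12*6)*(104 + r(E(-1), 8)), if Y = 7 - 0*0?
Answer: 7623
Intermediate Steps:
Y = 7 (Y = 7 - 1*0 = 7 + 0 = 7)
r(T, q) = 7/8 + q/8 (r(T, q) = (q + 7)/8 = (7 + q)/8 = 7/8 + q/8)
(12*6)*(104 + r(E(-1), 8)) = (12*6)*(104 + (7/8 + (⅛)*8)) = 72*(104 + (7/8 + 1)) = 72*(104 + 15/8) = 72*(847/8) = 7623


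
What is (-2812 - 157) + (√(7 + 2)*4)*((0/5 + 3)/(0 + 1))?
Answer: -2933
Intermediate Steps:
(-2812 - 157) + (√(7 + 2)*4)*((0/5 + 3)/(0 + 1)) = -2969 + (√9*4)*((0*(⅕) + 3)/1) = -2969 + (3*4)*((0 + 3)*1) = -2969 + 12*(3*1) = -2969 + 12*3 = -2969 + 36 = -2933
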